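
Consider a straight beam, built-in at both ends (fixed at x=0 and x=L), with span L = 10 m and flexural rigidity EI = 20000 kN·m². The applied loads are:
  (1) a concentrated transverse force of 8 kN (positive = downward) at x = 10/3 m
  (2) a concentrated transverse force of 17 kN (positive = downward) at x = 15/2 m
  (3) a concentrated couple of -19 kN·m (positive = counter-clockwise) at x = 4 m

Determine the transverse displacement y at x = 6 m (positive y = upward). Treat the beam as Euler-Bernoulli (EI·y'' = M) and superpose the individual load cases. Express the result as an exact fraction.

Load 1 — point force P=8 kN at a=10/3 m (b=L-a=20/3):
  y_1 = -Pa²(L-x)²(3bL-(3b+a)(L-x))/(6L³EI)  [x>a] = -8·(10/3)²·(10-6)²·(3·(20/3)·10-(3·(20/3)+(10/3))·(10-6))/(6·10³·20000) = -64/50625 m
Load 2 — point force P=17 kN at a=15/2 m (b=L-a=5/2):
  y_2 = -Pb²x²(3aL-(3a+b)x)/(6L³EI)  [x≤a] = -17·(5/2)²·6²·(3·(15/2)·10-(3·(15/2)+(5/2))·6)/(6·10³·20000) = -153/64000 m
Load 3 — applied couple M₀=-19 kN·m at a=4 m (b=L-a=6):
  y_3 = (R_Ax³/6 - M_Ax²/2 - M₀(x-a)²/2)/EI  [x>a] with R_A=-342/125, M_A=-57/25 = ((-342/125)·6³/6 - (-57/25)·6²/2 - (-19)·(6-4)²/2)/20000 = -76/78125 m
Superposition: y = Σ y_i = -14993497/3240000000 m ≈ -0.004628 m

y(6) = -14993497/3240000000 m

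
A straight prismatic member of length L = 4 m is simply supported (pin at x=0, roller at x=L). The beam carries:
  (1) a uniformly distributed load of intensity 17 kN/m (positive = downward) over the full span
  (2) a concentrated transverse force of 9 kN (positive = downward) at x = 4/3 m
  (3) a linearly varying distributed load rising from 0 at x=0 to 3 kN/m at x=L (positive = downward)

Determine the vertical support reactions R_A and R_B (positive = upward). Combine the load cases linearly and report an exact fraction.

R_A = 42 kN, R_B = 41 kN

Load 1 — uniform load w=17 kN/m over full span:
  R_A = wL/2 = 17·4/2 = 34 kN
  R_B = wL/2 = 17·4/2 = 34 kN
Load 2 — point force P=9 kN at a=4/3 m (b=L-a=8/3):
  R_A = Pb/L = 9·(8/3)/4 = 6 kN
  R_B = Pa/L = 9·(4/3)/4 = 3 kN
Load 3 — triangular load w₀=3 kN/m (0→w₀ over full span):
  R_A = w₀L/6 = 3·4/6 = 2 kN
  R_B = w₀L/3 = 3·4/3 = 4 kN
Superposition: R_A = 42 kN, R_B = 41 kN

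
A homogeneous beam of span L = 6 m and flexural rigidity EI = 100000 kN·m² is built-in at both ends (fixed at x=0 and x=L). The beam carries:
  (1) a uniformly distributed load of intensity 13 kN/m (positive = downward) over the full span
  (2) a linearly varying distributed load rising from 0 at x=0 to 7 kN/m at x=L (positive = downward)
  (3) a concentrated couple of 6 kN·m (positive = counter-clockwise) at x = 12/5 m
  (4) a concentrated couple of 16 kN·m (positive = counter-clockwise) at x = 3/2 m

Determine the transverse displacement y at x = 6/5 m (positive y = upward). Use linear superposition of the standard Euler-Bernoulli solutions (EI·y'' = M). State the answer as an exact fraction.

y(6/5) = -150849/781250000 m

Load 1 — uniform load w=13 kN/m over full span:
  y_1 = -wx²(L-x)²/(24EI) = -13·(6/5)²·(6-(6/5))²/(24·100000) = -351/1953125 m
Load 2 — triangular load w₀=7 kN/m (0→w₀ over full span):
  y_2 = -w₀x²(L-x)²(x+2L)/(120LEI) = -7·(6/5)²·(6-(6/5))²·((6/5)+2·6)/(120·6·100000) = -2079/48828125 m
Load 3 — applied couple M₀=6 kN·m at a=12/5 m (b=L-a=18/5):
  y_3 = (R_Ax³/6 - M_Ax²/2)/EI  [x≤a] with R_A=36/25, M_A=18/25 = ((36/25)·(6/5)³/6 - (18/25)·(6/5)²/2)/100000 = -81/78125000 m
Load 4 — applied couple M₀=16 kN·m at a=3/2 m (b=L-a=9/2):
  y_4 = (R_Ax³/6 - M_Ax²/2)/EI  [x≤a] with R_A=3, M_A=-3 = (3·(6/5)³/6 - (-3)·(6/5)²/2)/100000 = 189/6250000 m
Superposition: y = Σ y_i = -150849/781250000 m ≈ -0.000193 m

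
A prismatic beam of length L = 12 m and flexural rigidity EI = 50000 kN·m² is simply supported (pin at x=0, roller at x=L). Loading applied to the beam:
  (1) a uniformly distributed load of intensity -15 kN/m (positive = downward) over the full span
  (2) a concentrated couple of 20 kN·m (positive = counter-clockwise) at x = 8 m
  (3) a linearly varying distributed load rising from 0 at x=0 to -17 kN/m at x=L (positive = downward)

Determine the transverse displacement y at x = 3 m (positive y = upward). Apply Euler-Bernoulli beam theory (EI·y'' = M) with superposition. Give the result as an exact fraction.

y(3) = 140051/1600000 m

Load 1 — uniform load w=-15 kN/m over full span:
  y_1 = -wx(L³-2Lx²+x³)/(24EI) = -(-15)·3·(12³-2·12·3²+3³)/(24·50000) = 4617/80000 m
Load 2 — applied couple M₀=20 kN·m at a=8 m (b=L-a=4):
  y_2 = (M₀x³/(6L)+C₁x)/EI  [x≤a] with C₁=M₀(3b²-L²)/(6L)=-80/3 = (20·3³/(6·12)+(-80/3)·3)/50000 = -29/20000 m
Load 3 — triangular load w₀=-17 kN/m (0→w₀ over full span):
  y_3 = -w₀x(7L⁴-10L²x²+3x⁴)/(360LEI) = -(-17)·3·(7·12⁴-10·12²·3²+3·3⁴)/(360·12·50000) = 50031/1600000 m
Superposition: y = Σ y_i = 140051/1600000 m ≈ 0.087532 m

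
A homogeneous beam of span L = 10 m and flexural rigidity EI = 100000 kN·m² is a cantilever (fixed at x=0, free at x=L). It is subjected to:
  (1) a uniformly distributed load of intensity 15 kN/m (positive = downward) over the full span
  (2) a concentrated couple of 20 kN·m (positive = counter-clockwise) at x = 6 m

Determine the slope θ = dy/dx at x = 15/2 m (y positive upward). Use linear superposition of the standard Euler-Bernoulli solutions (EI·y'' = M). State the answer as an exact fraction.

θ(15/2) = -7491/320000 rad

Load 1 — uniform load w=15 kN/m over full span:
  θ_1 = -wx(x²-3Lx+3L²)/(6EI) = -15·(15/2)·((15/2)²-3·10·(15/2)+3·10²)/(6·100000) = -63/2560 rad
Load 2 — applied couple M₀=20 kN·m at a=6 m (b=L-a=4):
  θ_2 = M₀a/EI  [x>a] = 20·6/100000 = 3/2500 rad
Superposition: θ = Σ θ_i = -7491/320000 rad ≈ -0.023409 rad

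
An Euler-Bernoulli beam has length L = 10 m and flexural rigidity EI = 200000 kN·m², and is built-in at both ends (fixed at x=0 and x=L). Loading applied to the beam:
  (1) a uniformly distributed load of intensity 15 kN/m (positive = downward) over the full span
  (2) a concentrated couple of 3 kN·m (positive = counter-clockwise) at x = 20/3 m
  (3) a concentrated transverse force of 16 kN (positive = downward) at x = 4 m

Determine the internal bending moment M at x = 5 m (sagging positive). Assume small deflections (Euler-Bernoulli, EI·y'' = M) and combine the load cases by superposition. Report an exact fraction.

M(5) = 763/10 kN·m

Load 1 — uniform load w=15 kN/m over full span:
  M_1 = wLx/2 - wL²/12 - wx²/2 = 15·10·5/2 - 15·10²/12 - 15·5²/2 = 125/2 kN·m
Load 2 — applied couple M₀=3 kN·m at a=20/3 m (b=L-a=10/3):
  M_2 = R_Ax - M_A  [x≤a] with R_A=2/5, M_A=1 = (2/5)·5 - 1 = 1 kN·m
Load 3 — point force P=16 kN at a=4 m (b=L-a=6):
  M_3 = Pa²(a+3b)(L-x)/L³ - Pa²b/L²  [x>a] = 16·4²·(4+3·6)·(10-5)/10³ - 16·4²·6/10² = 64/5 kN·m
Superposition: M = Σ M_i = 763/10 kN·m ≈ 76.300000 kN·m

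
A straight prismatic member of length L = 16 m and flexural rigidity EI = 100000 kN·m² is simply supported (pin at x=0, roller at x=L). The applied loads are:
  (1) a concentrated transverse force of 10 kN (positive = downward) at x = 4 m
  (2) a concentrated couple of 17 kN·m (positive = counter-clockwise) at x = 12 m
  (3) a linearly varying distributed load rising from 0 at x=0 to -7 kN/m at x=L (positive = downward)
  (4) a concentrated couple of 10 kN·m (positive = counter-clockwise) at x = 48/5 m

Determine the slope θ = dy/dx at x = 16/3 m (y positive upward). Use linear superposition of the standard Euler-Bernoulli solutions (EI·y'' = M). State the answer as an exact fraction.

θ(16/3) = 577991/243000000 rad

Load 1 — point force P=10 kN at a=4 m (b=L-a=12):
  θ_1 = -Pa(2L²-6Lx+3x²+a²)/(6LEI)  [x>a] = -10·4·(2·16²-6·16·(16/3)+3·(16/3)²+4²)/(6·16·100000) = -19/45000 rad
Load 2 — applied couple M₀=17 kN·m at a=12 m (b=L-a=4):
  θ_2 = (M₀x²/(2L)+C₁)/EI  [x≤a] with C₁=M₀(3b²-L²)/(6L)=-221/6 = (17·(16/3)²/(2·16)+(-221/6))/100000 = -391/1800000 rad
Load 3 — triangular load w₀=-7 kN/m (0→w₀ over full span):
  θ_3 = -w₀(7L⁴-30L²x²+15x⁴)/(360LEI) = -(-7)·(7·16⁴-30·16²·(16/3)²+15·(16/3)⁴)/(360·16·100000) = 11648/3796875 rad
Load 4 — applied couple M₀=10 kN·m at a=48/5 m (b=L-a=32/5):
  θ_4 = (M₀x²/(2L)+C₁)/EI  [x≤a] with C₁=M₀(3b²-L²)/(6L)=-208/15 = (10·(16/3)²/(2·16)+(-208/15))/100000 = -7/140625 rad
Superposition: θ = Σ θ_i = 577991/243000000 rad ≈ 0.002379 rad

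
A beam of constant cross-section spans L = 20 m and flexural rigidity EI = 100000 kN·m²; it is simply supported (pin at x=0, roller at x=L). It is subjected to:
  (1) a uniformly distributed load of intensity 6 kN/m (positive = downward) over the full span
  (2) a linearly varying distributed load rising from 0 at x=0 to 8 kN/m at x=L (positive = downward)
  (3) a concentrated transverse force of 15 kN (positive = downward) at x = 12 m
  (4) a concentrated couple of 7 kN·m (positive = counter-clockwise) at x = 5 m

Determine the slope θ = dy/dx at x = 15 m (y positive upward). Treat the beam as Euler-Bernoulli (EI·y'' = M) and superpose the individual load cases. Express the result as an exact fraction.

θ(15) = 45787/1800000 rad

Load 1 — uniform load w=6 kN/m over full span:
  θ_1 = -w(L³-6Lx²+4x³)/(24EI) = -6·(20³-6·20·15²+4·15³)/(24·100000) = 11/800 rad
Load 2 — triangular load w₀=8 kN/m (0→w₀ over full span):
  θ_2 = -w₀(7L⁴-30L²x²+15x⁴)/(360LEI) = -8·(7·20⁴-30·20²·15²+15·15⁴)/(360·20·100000) = 1313/144000 rad
Load 3 — point force P=15 kN at a=12 m (b=L-a=8):
  θ_3 = -Pa(2L²-6Lx+3x²+a²)/(6LEI)  [x>a] = -15·12·(2·20²-6·20·15+3·15²+12²)/(6·20·100000) = 543/200000 rad
Load 4 — applied couple M₀=7 kN·m at a=5 m (b=L-a=15):
  θ_4 = (M₀x²/(2L)-M₀(x-a)+C₁)/EI  [x>a] with C₁=M₀(3b²-L²)/(6L)=385/24 = (7·15²/(2·20)-7·(15-5)+(385/24))/100000 = -7/48000 rad
Superposition: θ = Σ θ_i = 45787/1800000 rad ≈ 0.025437 rad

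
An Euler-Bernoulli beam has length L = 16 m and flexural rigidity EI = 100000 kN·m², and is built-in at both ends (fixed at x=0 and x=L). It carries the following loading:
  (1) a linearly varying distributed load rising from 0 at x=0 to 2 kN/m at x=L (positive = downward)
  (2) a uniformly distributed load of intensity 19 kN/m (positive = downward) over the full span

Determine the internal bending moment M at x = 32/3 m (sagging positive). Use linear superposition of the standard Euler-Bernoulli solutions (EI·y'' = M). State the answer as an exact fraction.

Load 1 — triangular load w₀=2 kN/m (0→w₀ over full span):
  M_1 = 3w₀Lx/20 - w₀L²/30 - w₀x³/(6L) = 3·2·16·(32/3)/20 - 2·16²/30 - 2·(32/3)³/(6·16) = 3584/405 kN·m
Load 2 — uniform load w=19 kN/m over full span:
  M_2 = wLx/2 - wL²/12 - wx²/2 = 19·16·(32/3)/2 - 19·16²/12 - 19·(32/3)²/2 = 1216/9 kN·m
Superposition: M = Σ M_i = 58304/405 kN·m ≈ 143.960494 kN·m

M(32/3) = 58304/405 kN·m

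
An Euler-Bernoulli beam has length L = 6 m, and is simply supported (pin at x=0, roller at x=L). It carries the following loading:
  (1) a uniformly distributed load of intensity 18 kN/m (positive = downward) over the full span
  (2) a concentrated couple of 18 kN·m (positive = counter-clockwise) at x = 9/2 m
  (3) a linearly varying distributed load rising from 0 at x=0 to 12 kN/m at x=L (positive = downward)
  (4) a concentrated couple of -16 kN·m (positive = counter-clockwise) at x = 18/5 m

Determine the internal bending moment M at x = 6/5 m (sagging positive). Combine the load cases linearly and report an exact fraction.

Load 1 — uniform load w=18 kN/m over full span:
  M_1 = wx(L-x)/2 = 18·(6/5)·(6-(6/5))/2 = 1296/25 kN·m
Load 2 — applied couple M₀=18 kN·m at a=9/2 m (b=L-a=3/2):
  M_2 = M₀x/L  [x≤a] = 18·(6/5)/6 = 18/5 kN·m
Load 3 — triangular load w₀=12 kN/m (0→w₀ over full span):
  M_3 = w₀Lx/6 - w₀x³/(6L) = 12·6·(6/5)/6 - 12·(6/5)³/(6·6) = 1728/125 kN·m
Load 4 — applied couple M₀=-16 kN·m at a=18/5 m (b=L-a=12/5):
  M_4 = M₀x/L  [x≤a] = (-16)·(6/5)/6 = -16/5 kN·m
Superposition: M = Σ M_i = 8258/125 kN·m ≈ 66.064000 kN·m

M(6/5) = 8258/125 kN·m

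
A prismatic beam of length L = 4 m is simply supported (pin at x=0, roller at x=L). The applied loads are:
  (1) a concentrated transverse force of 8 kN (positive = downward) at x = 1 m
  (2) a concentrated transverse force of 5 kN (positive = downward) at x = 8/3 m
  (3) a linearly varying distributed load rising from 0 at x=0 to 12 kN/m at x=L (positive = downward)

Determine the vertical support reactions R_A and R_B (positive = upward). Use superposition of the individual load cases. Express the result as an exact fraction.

R_A = 47/3 kN, R_B = 64/3 kN

Load 1 — point force P=8 kN at a=1 m (b=L-a=3):
  R_A = Pb/L = 8·3/4 = 6 kN
  R_B = Pa/L = 8·1/4 = 2 kN
Load 2 — point force P=5 kN at a=8/3 m (b=L-a=4/3):
  R_A = Pb/L = 5·(4/3)/4 = 5/3 kN
  R_B = Pa/L = 5·(8/3)/4 = 10/3 kN
Load 3 — triangular load w₀=12 kN/m (0→w₀ over full span):
  R_A = w₀L/6 = 12·4/6 = 8 kN
  R_B = w₀L/3 = 12·4/3 = 16 kN
Superposition: R_A = 47/3 kN, R_B = 64/3 kN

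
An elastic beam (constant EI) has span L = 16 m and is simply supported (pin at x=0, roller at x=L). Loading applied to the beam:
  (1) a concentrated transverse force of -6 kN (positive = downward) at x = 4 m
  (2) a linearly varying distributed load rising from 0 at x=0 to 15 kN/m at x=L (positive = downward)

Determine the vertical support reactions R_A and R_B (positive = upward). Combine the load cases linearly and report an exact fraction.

Load 1 — point force P=-6 kN at a=4 m (b=L-a=12):
  R_A = Pb/L = (-6)·12/16 = -9/2 kN
  R_B = Pa/L = (-6)·4/16 = -3/2 kN
Load 2 — triangular load w₀=15 kN/m (0→w₀ over full span):
  R_A = w₀L/6 = 15·16/6 = 40 kN
  R_B = w₀L/3 = 15·16/3 = 80 kN
Superposition: R_A = 71/2 kN, R_B = 157/2 kN

R_A = 71/2 kN, R_B = 157/2 kN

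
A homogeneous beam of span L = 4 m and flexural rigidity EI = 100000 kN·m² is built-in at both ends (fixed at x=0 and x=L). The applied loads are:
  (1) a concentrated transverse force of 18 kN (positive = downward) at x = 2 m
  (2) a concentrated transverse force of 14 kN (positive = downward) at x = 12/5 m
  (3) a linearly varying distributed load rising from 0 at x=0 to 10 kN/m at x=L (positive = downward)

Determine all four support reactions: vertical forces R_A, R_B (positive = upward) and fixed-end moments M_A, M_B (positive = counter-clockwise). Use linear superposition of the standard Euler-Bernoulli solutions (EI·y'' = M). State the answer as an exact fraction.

Load 1 — point force P=18 kN at a=2 m (b=L-a=2):
  R_A = Pb²(3a+b)/L³ = 18·2²·(3·2+2)/4³ = 9 kN
  M_A = Pab²/L² = 18·2·2²/4² = 9 kN·m
  R_B = Pa²(a+3b)/L³ = 18·2²·(2+3·2)/4³ = 9 kN
  M_B = -Pa²b/L² = -18·2²·2/4² = -9 kN·m
Load 2 — point force P=14 kN at a=12/5 m (b=L-a=8/5):
  R_A = Pb²(3a+b)/L³ = 14·(8/5)²·(3·(12/5)+(8/5))/4³ = 616/125 kN
  M_A = Pab²/L² = 14·(12/5)·(8/5)²/4² = 672/125 kN·m
  R_B = Pa²(a+3b)/L³ = 14·(12/5)²·((12/5)+3·(8/5))/4³ = 1134/125 kN
  M_B = -Pa²b/L² = -14·(12/5)²·(8/5)/4² = -1008/125 kN·m
Load 3 — triangular load w₀=10 kN/m (0→w₀ over full span):
  R_A = 3w₀L/20 = 3·10·4/20 = 6 kN
  M_A = w₀L²/30 = 10·4²/30 = 16/3 kN·m
  R_B = 7w₀L/20 = 7·10·4/20 = 14 kN
  M_B = -w₀L²/20 = -10·4²/20 = -8 kN·m
Superposition: R_A = 2491/125 kN, M_A = 7391/375 kN·m, R_B = 4009/125 kN, M_B = -3133/125 kN·m

R_A = 2491/125 kN, M_A = 7391/375 kN·m, R_B = 4009/125 kN, M_B = -3133/125 kN·m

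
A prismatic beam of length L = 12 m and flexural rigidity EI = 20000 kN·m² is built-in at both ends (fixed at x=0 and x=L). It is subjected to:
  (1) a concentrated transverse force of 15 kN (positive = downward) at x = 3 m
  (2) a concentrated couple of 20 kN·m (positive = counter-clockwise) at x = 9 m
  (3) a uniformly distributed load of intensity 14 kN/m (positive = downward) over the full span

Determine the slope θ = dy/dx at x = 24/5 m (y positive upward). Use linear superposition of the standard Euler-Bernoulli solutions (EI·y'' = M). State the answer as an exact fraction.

Load 1 — point force P=15 kN at a=3 m (b=L-a=9):
  θ_1 = Pa²(L-x)(2bL-(3b+a)(L-x))/(2L³EI)  [x>a] = 15·3²·(12-(24/5))·(2·9·12-(3·9+3)·(12-(24/5)))/(2·12³·20000) = 0 rad
Load 2 — applied couple M₀=20 kN·m at a=9 m (b=L-a=3):
  θ_2 = (R_Ax²/2 - M_Ax)/EI  [x≤a] with R_A=15/8, M_A=25/4 = ((15/8)·(24/5)²/2 - (25/4)·(24/5))/20000 = -21/50000 rad
Load 3 — uniform load w=14 kN/m over full span:
  θ_3 = -wx(L-x)(L-2x)/(12EI) = -14·(24/5)·(12-(24/5))·(12-2·(24/5))/(12·20000) = -378/78125 rad
Superposition: θ = Σ θ_i = -6573/1250000 rad ≈ -0.005258 rad

θ(24/5) = -6573/1250000 rad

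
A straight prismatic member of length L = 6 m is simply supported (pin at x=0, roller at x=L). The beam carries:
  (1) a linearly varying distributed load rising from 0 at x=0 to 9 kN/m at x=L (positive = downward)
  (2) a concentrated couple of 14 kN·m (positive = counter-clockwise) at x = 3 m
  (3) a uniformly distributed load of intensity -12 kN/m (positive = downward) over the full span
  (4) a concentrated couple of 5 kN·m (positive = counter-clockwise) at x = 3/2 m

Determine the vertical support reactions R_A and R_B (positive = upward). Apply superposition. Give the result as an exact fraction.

R_A = -143/6 kN, R_B = -127/6 kN

Load 1 — triangular load w₀=9 kN/m (0→w₀ over full span):
  R_A = w₀L/6 = 9·6/6 = 9 kN
  R_B = w₀L/3 = 9·6/3 = 18 kN
Load 2 — applied couple M₀=14 kN·m at a=3 m (b=L-a=3):
  R_A = M₀/L = 14/6 = 7/3 kN
  R_B = -M₀/L = -14/6 = -7/3 kN
Load 3 — uniform load w=-12 kN/m over full span:
  R_A = wL/2 = (-12)·6/2 = -36 kN
  R_B = wL/2 = (-12)·6/2 = -36 kN
Load 4 — applied couple M₀=5 kN·m at a=3/2 m (b=L-a=9/2):
  R_A = M₀/L = 5/6 kN
  R_B = -M₀/L = -5/6 kN
Superposition: R_A = -143/6 kN, R_B = -127/6 kN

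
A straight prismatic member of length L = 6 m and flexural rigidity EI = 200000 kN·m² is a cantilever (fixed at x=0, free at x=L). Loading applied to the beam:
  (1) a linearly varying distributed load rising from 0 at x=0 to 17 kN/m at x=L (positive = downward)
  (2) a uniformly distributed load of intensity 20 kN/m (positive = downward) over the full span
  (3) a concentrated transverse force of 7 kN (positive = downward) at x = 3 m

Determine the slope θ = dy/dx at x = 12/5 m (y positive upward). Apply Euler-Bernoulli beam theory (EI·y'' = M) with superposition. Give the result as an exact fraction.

θ(12/5) = -147087/31250000 rad

Load 1 — triangular load w₀=17 kN/m (0→w₀ over full span):
  θ_1 = (w₀Lx²/4-w₀L²x/3-w₀x⁴/(24L))/EI = (17·6·(12/5)²/4-17·6²·(12/5)/3-17·(12/5)⁴/(24·6))/200000 = -27081/15625000 rad
Load 2 — uniform load w=20 kN/m over full span:
  θ_2 = -wx(x²-3Lx+3L²)/(6EI) = -20·(12/5)·((12/5)²-3·6·(12/5)+3·6²)/(6·200000) = -441/156250 rad
Load 3 — point force P=7 kN at a=3 m (b=L-a=3):
  θ_3 = -Px(2a-x)/(2EI)  [x≤a] = -7·(12/5)·(2·3-(12/5))/(2·200000) = -189/1250000 rad
Superposition: θ = Σ θ_i = -147087/31250000 rad ≈ -0.004707 rad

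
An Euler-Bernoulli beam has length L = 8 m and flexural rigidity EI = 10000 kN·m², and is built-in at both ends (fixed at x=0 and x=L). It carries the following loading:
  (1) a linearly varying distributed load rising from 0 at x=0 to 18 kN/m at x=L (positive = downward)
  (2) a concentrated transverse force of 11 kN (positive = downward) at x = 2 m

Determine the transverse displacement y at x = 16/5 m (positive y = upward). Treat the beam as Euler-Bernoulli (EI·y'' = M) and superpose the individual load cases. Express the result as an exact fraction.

Load 1 — triangular load w₀=18 kN/m (0→w₀ over full span):
  y_1 = -w₀x²(L-x)²(x+2L)/(120LEI) = -18·(16/5)²·(8-(16/5))²·((16/5)+2·8)/(120·8·10000) = -82944/9765625 m
Load 2 — point force P=11 kN at a=2 m (b=L-a=6):
  y_2 = -Pa²(L-x)²(3bL-(3b+a)(L-x))/(6L³EI)  [x>a] = -11·2²·(8-(16/5))²·(3·6·8-(3·6+2)·(8-(16/5)))/(6·8³·10000) = -99/62500 m
Superposition: y = Σ y_i = -393651/39062500 m ≈ -0.010077 m

y(16/5) = -393651/39062500 m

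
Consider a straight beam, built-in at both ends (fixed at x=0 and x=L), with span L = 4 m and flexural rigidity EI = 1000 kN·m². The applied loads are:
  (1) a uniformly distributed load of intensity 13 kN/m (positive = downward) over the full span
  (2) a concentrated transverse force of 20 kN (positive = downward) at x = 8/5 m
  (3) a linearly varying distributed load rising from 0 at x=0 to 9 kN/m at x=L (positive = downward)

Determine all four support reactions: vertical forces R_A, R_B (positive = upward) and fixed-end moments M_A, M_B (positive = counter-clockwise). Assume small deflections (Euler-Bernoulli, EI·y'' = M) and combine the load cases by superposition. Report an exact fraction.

Load 1 — uniform load w=13 kN/m over full span:
  R_A = wL/2 = 13·4/2 = 26 kN
  M_A = wL²/12 = 13·4²/12 = 52/3 kN·m
  R_B = wL/2 = 13·4/2 = 26 kN
  M_B = -wL²/12 = -13·4²/12 = -52/3 kN·m
Load 2 — point force P=20 kN at a=8/5 m (b=L-a=12/5):
  R_A = Pb²(3a+b)/L³ = 20·(12/5)²·(3·(8/5)+(12/5))/4³ = 324/25 kN
  M_A = Pab²/L² = 20·(8/5)·(12/5)²/4² = 288/25 kN·m
  R_B = Pa²(a+3b)/L³ = 20·(8/5)²·((8/5)+3·(12/5))/4³ = 176/25 kN
  M_B = -Pa²b/L² = -20·(8/5)²·(12/5)/4² = -192/25 kN·m
Load 3 — triangular load w₀=9 kN/m (0→w₀ over full span):
  R_A = 3w₀L/20 = 3·9·4/20 = 27/5 kN
  M_A = w₀L²/30 = 9·4²/30 = 24/5 kN·m
  R_B = 7w₀L/20 = 7·9·4/20 = 63/5 kN
  M_B = -w₀L²/20 = -9·4²/20 = -36/5 kN·m
Superposition: R_A = 1109/25 kN, M_A = 2524/75 kN·m, R_B = 1141/25 kN, M_B = -2416/75 kN·m

R_A = 1109/25 kN, M_A = 2524/75 kN·m, R_B = 1141/25 kN, M_B = -2416/75 kN·m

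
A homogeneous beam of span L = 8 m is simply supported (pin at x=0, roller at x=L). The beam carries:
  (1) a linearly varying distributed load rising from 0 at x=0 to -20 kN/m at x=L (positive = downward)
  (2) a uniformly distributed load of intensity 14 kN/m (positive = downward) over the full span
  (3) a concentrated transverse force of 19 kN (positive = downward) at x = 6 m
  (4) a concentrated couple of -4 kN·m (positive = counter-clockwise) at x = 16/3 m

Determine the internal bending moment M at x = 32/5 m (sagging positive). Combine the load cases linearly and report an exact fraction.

M(32/5) = 846/25 kN·m

Load 1 — triangular load w₀=-20 kN/m (0→w₀ over full span):
  M_1 = w₀Lx/6 - w₀x³/(6L) = (-20)·8·(32/5)/6 - (-20)·(32/5)³/(6·8) = -1536/25 kN·m
Load 2 — uniform load w=14 kN/m over full span:
  M_2 = wx(L-x)/2 = 14·(32/5)·(8-(32/5))/2 = 1792/25 kN·m
Load 3 — point force P=19 kN at a=6 m (b=L-a=2):
  M_3 = Pa(L-x)/L  [x>a] = 19·6·(8-(32/5))/8 = 114/5 kN·m
Load 4 — applied couple M₀=-4 kN·m at a=16/3 m (b=L-a=8/3):
  M_4 = M₀x/L - M₀  [x>a] = (-4)·(32/5)/8 - (-4) = 4/5 kN·m
Superposition: M = Σ M_i = 846/25 kN·m ≈ 33.840000 kN·m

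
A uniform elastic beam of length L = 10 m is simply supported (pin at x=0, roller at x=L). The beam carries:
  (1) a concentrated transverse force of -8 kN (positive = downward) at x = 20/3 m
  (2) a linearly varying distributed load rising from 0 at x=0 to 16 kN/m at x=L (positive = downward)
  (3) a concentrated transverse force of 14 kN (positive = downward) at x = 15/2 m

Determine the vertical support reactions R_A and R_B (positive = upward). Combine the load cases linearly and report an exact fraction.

R_A = 55/2 kN, R_B = 117/2 kN

Load 1 — point force P=-8 kN at a=20/3 m (b=L-a=10/3):
  R_A = Pb/L = (-8)·(10/3)/10 = -8/3 kN
  R_B = Pa/L = (-8)·(20/3)/10 = -16/3 kN
Load 2 — triangular load w₀=16 kN/m (0→w₀ over full span):
  R_A = w₀L/6 = 16·10/6 = 80/3 kN
  R_B = w₀L/3 = 16·10/3 = 160/3 kN
Load 3 — point force P=14 kN at a=15/2 m (b=L-a=5/2):
  R_A = Pb/L = 14·(5/2)/10 = 7/2 kN
  R_B = Pa/L = 14·(15/2)/10 = 21/2 kN
Superposition: R_A = 55/2 kN, R_B = 117/2 kN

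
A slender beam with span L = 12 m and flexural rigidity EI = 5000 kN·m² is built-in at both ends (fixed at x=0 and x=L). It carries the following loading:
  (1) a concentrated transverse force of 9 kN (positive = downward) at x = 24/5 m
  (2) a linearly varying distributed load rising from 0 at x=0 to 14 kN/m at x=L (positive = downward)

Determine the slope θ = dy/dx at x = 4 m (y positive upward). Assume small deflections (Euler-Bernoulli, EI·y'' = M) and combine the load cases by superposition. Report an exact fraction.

θ(4) = -13387/703125 rad

Load 1 — point force P=9 kN at a=24/5 m (b=L-a=36/5):
  θ_1 = -Pb²x(2aL-(3a+b)x)/(2L³EI)  [x≤a] = -9·(36/5)²·4·(2·(24/5)·12-(3·(24/5)+(36/5))·4)/(2·12³·5000) = -243/78125 rad
Load 2 — triangular load w₀=14 kN/m (0→w₀ over full span):
  θ_2 = -w₀(2x(L-x)(L-2x)(x+2L)+x²(L-x)²)/(120LEI) = -14·(2·4·(12-4)·(12-2·4)·(4+2·12)+4²·(12-4)²)/(120·12·5000) = -448/28125 rad
Superposition: θ = Σ θ_i = -13387/703125 rad ≈ -0.019039 rad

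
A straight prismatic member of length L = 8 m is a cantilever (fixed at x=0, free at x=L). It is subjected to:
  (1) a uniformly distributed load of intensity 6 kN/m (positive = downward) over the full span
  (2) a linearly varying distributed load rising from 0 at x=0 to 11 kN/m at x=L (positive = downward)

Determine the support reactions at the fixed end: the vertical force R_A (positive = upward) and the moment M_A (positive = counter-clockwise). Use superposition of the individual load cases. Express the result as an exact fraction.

R_A = 92 kN, M_A = 1280/3 kN·m

Load 1 — uniform load w=6 kN/m over full span:
  R_A = wL = 6·8 = 48 kN
  M_A = wL²/2 = 6·8²/2 = 192 kN·m
Load 2 — triangular load w₀=11 kN/m (0→w₀ over full span):
  R_A = w₀L/2 = 11·8/2 = 44 kN
  M_A = w₀L²/3 = 11·8²/3 = 704/3 kN·m
Superposition: R_A = 92 kN, M_A = 1280/3 kN·m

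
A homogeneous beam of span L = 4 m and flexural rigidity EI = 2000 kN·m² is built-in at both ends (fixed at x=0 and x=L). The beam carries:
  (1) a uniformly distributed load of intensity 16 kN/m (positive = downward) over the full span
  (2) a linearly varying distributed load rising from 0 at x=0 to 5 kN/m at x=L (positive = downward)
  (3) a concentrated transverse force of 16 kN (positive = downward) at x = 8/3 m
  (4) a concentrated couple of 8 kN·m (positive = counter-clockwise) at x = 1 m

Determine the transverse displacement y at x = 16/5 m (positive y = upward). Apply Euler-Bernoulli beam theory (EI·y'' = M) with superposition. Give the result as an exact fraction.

Load 1 — uniform load w=16 kN/m over full span:
  y_1 = -wx²(L-x)²/(24EI) = -16·(16/5)²·(4-(16/5))²/(24·2000) = -512/234375 m
Load 2 — triangular load w₀=5 kN/m (0→w₀ over full span):
  y_2 = -w₀x²(L-x)²(x+2L)/(120LEI) = -5·(16/5)²·(4-(16/5))²·((16/5)+2·4)/(120·4·2000) = -448/1171875 m
Load 3 — point force P=16 kN at a=8/3 m (b=L-a=4/3):
  y_3 = -Pa²(L-x)²(3bL-(3b+a)(L-x))/(6L³EI)  [x>a] = -16·(8/3)²·(4-(16/5))²·(3·(4/3)·4-(3·(4/3)+(8/3))·(4-(16/5)))/(6·4³·2000) = -256/253125 m
Load 4 — applied couple M₀=8 kN·m at a=1 m (b=L-a=3):
  y_4 = (R_Ax³/6 - M_Ax²/2 - M₀(x-a)²/2)/EI  [x>a] with R_A=9/4, M_A=-3/2 = ((9/4)·(16/5)³/6 - (-3/2)·(16/5)²/2 - 8·((16/5)-1)²/2)/2000 = 19/62500 m
Superposition: y = Σ y_i = -414389/126562500 m ≈ -0.003274 m

y(16/5) = -414389/126562500 m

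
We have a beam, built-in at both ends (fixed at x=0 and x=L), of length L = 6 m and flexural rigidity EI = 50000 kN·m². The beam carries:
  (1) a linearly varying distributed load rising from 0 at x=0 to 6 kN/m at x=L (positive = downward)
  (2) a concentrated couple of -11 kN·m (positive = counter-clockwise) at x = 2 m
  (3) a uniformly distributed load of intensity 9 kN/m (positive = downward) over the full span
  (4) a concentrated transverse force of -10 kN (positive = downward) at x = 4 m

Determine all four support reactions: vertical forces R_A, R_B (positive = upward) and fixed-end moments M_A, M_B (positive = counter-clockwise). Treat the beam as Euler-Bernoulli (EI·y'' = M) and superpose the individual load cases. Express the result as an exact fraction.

R_A = 3694/135 kN, M_A = 1339/45 kN·m, R_B = 4676/135 kN, M_B = -1466/45 kN·m

Load 1 — triangular load w₀=6 kN/m (0→w₀ over full span):
  R_A = 3w₀L/20 = 3·6·6/20 = 27/5 kN
  M_A = w₀L²/30 = 6·6²/30 = 36/5 kN·m
  R_B = 7w₀L/20 = 7·6·6/20 = 63/5 kN
  M_B = -w₀L²/20 = -6·6²/20 = -54/5 kN·m
Load 2 — applied couple M₀=-11 kN·m at a=2 m (b=L-a=4):
  R_A = 6M₀ab/L³ = 6·(-11)·2·4/6³ = -22/9 kN
  M_A = M₀b(2a-b)/L² = (-11)·4·(2·2-4)/6² = 0 kN·m
  R_B = -6M₀ab/L³ = -6·(-11)·2·4/6³ = 22/9 kN
  M_B = M₀a(2b-a)/L² = (-11)·2·(2·4-2)/6² = -11/3 kN·m
Load 3 — uniform load w=9 kN/m over full span:
  R_A = wL/2 = 9·6/2 = 27 kN
  M_A = wL²/12 = 9·6²/12 = 27 kN·m
  R_B = wL/2 = 9·6/2 = 27 kN
  M_B = -wL²/12 = -9·6²/12 = -27 kN·m
Load 4 — point force P=-10 kN at a=4 m (b=L-a=2):
  R_A = Pb²(3a+b)/L³ = (-10)·2²·(3·4+2)/6³ = -70/27 kN
  M_A = Pab²/L² = (-10)·4·2²/6² = -40/9 kN·m
  R_B = Pa²(a+3b)/L³ = (-10)·4²·(4+3·2)/6³ = -200/27 kN
  M_B = -Pa²b/L² = -(-10)·4²·2/6² = 80/9 kN·m
Superposition: R_A = 3694/135 kN, M_A = 1339/45 kN·m, R_B = 4676/135 kN, M_B = -1466/45 kN·m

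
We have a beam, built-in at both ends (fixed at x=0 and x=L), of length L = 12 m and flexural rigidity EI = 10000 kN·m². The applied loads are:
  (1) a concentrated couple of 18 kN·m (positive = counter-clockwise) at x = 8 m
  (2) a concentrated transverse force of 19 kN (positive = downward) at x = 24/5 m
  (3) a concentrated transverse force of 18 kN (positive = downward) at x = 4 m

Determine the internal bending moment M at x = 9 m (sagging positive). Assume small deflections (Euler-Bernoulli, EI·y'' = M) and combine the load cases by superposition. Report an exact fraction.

Load 1 — applied couple M₀=18 kN·m at a=8 m (b=L-a=4):
  M_1 = R_Ax - M_A - M₀  [x>a] with R_A=2, M_A=6 = 2·9 - 6 - 18 = -6 kN·m
Load 2 — point force P=19 kN at a=24/5 m (b=L-a=36/5):
  M_2 = Pa²(a+3b)(L-x)/L³ - Pa²b/L²  [x>a] = 19·(24/5)²·((24/5)+3·(36/5))·(12-9)/12³ - 19·(24/5)²·(36/5)/12² = -228/125 kN·m
Load 3 — point force P=18 kN at a=4 m (b=L-a=8):
  M_3 = Pa²(a+3b)(L-x)/L³ - Pa²b/L²  [x>a] = 18·4²·(4+3·8)·(12-9)/12³ - 18·4²·8/12² = -2 kN·m
Superposition: M = Σ M_i = -1228/125 kN·m ≈ -9.824000 kN·m

M(9) = -1228/125 kN·m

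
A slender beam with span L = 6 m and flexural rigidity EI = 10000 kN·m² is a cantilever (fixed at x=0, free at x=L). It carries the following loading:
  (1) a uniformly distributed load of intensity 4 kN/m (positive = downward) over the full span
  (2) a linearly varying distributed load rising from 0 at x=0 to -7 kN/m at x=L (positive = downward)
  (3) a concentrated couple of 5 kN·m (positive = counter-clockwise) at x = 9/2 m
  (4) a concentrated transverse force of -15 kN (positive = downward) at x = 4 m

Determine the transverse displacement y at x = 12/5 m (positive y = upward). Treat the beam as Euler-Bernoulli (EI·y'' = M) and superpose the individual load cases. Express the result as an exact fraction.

Load 1 — uniform load w=4 kN/m over full span:
  y_1 = -wx²(x²-4Lx+6L²)/(24EI) = -4·(12/5)²·((12/5)²-4·6·(12/5)+6·6²)/(24·10000) = -6156/390625 m
Load 2 — triangular load w₀=-7 kN/m (0→w₀ over full span):
  y_2 = (w₀Lx³/12-w₀L²x²/6-w₀x⁵/(120L))/EI = ((-7)·6·(12/5)³/12-(-7)·6²·(12/5)²/6-(-7)·(12/5)⁵/(120·6))/10000 = 189756/9765625 m
Load 3 — applied couple M₀=5 kN·m at a=9/2 m (b=L-a=3/2):
  y_3 = M₀x²/(2EI)  [x≤a] = 5·(12/5)²/(2·10000) = 9/6250 m
Load 4 — point force P=-15 kN at a=4 m (b=L-a=2):
  y_4 = -Px²(3a-x)/(6EI)  [x≤a] = -(-15)·(12/5)²·(3·4-(12/5))/(6·10000) = 216/15625 m
Superposition: y = Σ y_i = 369837/19531250 m ≈ 0.018936 m

y(12/5) = 369837/19531250 m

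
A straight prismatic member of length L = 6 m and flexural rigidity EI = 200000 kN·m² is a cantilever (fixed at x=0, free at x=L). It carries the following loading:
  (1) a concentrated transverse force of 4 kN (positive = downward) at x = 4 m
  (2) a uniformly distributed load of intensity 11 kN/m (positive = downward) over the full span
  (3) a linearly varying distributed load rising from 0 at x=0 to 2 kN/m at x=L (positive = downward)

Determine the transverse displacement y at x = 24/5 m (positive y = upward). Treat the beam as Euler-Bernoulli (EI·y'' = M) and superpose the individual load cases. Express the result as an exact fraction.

Load 1 — point force P=4 kN at a=4 m (b=L-a=2):
  y_1 = -Pa²(3x-a)/(6EI)  [x>a] = -4·4²·(3·(24/5)-4)/(6·200000) = -26/46875 m
Load 2 — uniform load w=11 kN/m over full span:
  y_2 = -wx²(x²-4Lx+6L²)/(24EI) = -11·(24/5)²·((24/5)²-4·6·(24/5)+6·6²)/(24·200000) = -12771/1953125 m
Load 3 — triangular load w₀=2 kN/m (0→w₀ over full span):
  y_3 = (w₀Lx³/12-w₀L²x²/6-w₀x⁵/(120L))/EI = (2·6·(24/5)³/12-2·6²·(24/5)²/6-2·(24/5)⁵/(120·6))/200000 = -42228/48828125 m
Superposition: y = Σ y_i = -1165759/146484375 m ≈ -0.007958 m

y(24/5) = -1165759/146484375 m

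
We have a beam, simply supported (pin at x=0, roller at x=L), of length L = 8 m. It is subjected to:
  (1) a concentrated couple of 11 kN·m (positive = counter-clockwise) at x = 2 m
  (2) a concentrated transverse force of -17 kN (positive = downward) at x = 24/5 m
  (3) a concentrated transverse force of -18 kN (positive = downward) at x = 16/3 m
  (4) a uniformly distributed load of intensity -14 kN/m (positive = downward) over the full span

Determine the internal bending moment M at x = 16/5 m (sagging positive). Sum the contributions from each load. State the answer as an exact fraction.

Load 1 — applied couple M₀=11 kN·m at a=2 m (b=L-a=6):
  M_1 = M₀x/L - M₀  [x>a] = 11·(16/5)/8 - 11 = -33/5 kN·m
Load 2 — point force P=-17 kN at a=24/5 m (b=L-a=16/5):
  M_2 = Pbx/L  [x≤a] = (-17)·(16/5)·(16/5)/8 = -544/25 kN·m
Load 3 — point force P=-18 kN at a=16/3 m (b=L-a=8/3):
  M_3 = Pbx/L  [x≤a] = (-18)·(8/3)·(16/5)/8 = -96/5 kN·m
Load 4 — uniform load w=-14 kN/m over full span:
  M_4 = wx(L-x)/2 = (-14)·(16/5)·(8-(16/5))/2 = -2688/25 kN·m
Superposition: M = Σ M_i = -3877/25 kN·m ≈ -155.080000 kN·m

M(16/5) = -3877/25 kN·m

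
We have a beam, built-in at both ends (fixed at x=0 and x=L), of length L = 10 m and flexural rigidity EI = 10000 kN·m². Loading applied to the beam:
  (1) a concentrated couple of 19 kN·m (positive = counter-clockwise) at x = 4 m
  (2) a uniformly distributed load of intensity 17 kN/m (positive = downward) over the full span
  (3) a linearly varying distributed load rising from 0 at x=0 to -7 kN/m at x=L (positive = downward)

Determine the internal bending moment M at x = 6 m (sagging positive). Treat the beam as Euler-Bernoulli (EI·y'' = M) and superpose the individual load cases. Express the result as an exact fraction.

Load 1 — applied couple M₀=19 kN·m at a=4 m (b=L-a=6):
  M_1 = R_Ax - M_A - M₀  [x>a] with R_A=342/125, M_A=57/25 = (342/125)·6 - (57/25) - 19 = -608/125 kN·m
Load 2 — uniform load w=17 kN/m over full span:
  M_2 = wLx/2 - wL²/12 - wx²/2 = 17·10·6/2 - 17·10²/12 - 17·6²/2 = 187/3 kN·m
Load 3 — triangular load w₀=-7 kN/m (0→w₀ over full span):
  M_3 = 3w₀Lx/20 - w₀L²/30 - w₀x³/(6L) = 3·(-7)·10·6/20 - (-7)·10²/30 - (-7)·6³/(6·10) = -217/15 kN·m
Superposition: M = Σ M_i = 16126/375 kN·m ≈ 43.002667 kN·m

M(6) = 16126/375 kN·m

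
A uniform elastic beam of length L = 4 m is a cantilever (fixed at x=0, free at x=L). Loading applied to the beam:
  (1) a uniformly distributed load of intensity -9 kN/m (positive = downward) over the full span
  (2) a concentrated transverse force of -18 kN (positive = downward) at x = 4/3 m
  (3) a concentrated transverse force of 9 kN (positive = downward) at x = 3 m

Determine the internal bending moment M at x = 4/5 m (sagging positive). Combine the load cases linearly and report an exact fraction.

Load 1 — uniform load w=-9 kN/m over full span:
  M_1 = -w(L-x)²/2 = -(-9)·(4-(4/5))²/2 = 1152/25 kN·m
Load 2 — point force P=-18 kN at a=4/3 m (b=L-a=8/3):
  M_2 = -P(a-x)  [x≤a] = -(-18)·((4/3)-(4/5)) = 48/5 kN·m
Load 3 — point force P=9 kN at a=3 m (b=L-a=1):
  M_3 = -P(a-x)  [x≤a] = -9·(3-(4/5)) = -99/5 kN·m
Superposition: M = Σ M_i = 897/25 kN·m ≈ 35.880000 kN·m

M(4/5) = 897/25 kN·m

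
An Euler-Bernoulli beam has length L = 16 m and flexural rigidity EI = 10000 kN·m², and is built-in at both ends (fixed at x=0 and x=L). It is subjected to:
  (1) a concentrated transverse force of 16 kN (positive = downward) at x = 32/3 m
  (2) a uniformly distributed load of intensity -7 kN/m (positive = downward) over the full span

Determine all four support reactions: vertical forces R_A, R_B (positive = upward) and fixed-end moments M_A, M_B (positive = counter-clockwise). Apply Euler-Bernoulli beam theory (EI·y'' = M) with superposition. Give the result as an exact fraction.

Load 1 — point force P=16 kN at a=32/3 m (b=L-a=16/3):
  R_A = Pb²(3a+b)/L³ = 16·(16/3)²·(3·(32/3)+(16/3))/16³ = 112/27 kN
  M_A = Pab²/L² = 16·(32/3)·(16/3)²/16² = 512/27 kN·m
  R_B = Pa²(a+3b)/L³ = 16·(32/3)²·((32/3)+3·(16/3))/16³ = 320/27 kN
  M_B = -Pa²b/L² = -16·(32/3)²·(16/3)/16² = -1024/27 kN·m
Load 2 — uniform load w=-7 kN/m over full span:
  R_A = wL/2 = (-7)·16/2 = -56 kN
  M_A = wL²/12 = (-7)·16²/12 = -448/3 kN·m
  R_B = wL/2 = (-7)·16/2 = -56 kN
  M_B = -wL²/12 = -(-7)·16²/12 = 448/3 kN·m
Superposition: R_A = -1400/27 kN, M_A = -3520/27 kN·m, R_B = -1192/27 kN, M_B = 3008/27 kN·m

R_A = -1400/27 kN, M_A = -3520/27 kN·m, R_B = -1192/27 kN, M_B = 3008/27 kN·m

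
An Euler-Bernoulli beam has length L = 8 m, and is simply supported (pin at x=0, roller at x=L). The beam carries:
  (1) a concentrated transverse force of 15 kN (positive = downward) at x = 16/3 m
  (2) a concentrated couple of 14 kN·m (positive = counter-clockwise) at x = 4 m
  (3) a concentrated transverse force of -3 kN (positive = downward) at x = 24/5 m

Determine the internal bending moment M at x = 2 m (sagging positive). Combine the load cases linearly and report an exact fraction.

M(2) = 111/10 kN·m

Load 1 — point force P=15 kN at a=16/3 m (b=L-a=8/3):
  M_1 = Pbx/L  [x≤a] = 15·(8/3)·2/8 = 10 kN·m
Load 2 — applied couple M₀=14 kN·m at a=4 m (b=L-a=4):
  M_2 = M₀x/L  [x≤a] = 14·2/8 = 7/2 kN·m
Load 3 — point force P=-3 kN at a=24/5 m (b=L-a=16/5):
  M_3 = Pbx/L  [x≤a] = (-3)·(16/5)·2/8 = -12/5 kN·m
Superposition: M = Σ M_i = 111/10 kN·m ≈ 11.100000 kN·m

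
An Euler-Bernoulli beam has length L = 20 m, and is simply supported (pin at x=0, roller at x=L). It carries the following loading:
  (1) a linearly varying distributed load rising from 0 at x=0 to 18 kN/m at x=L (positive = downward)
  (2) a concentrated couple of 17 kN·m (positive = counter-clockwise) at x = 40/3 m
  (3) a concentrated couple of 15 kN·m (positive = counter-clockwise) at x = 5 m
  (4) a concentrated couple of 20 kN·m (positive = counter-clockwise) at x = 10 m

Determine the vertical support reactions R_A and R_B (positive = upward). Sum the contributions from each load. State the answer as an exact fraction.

Load 1 — triangular load w₀=18 kN/m (0→w₀ over full span):
  R_A = w₀L/6 = 18·20/6 = 60 kN
  R_B = w₀L/3 = 18·20/3 = 120 kN
Load 2 — applied couple M₀=17 kN·m at a=40/3 m (b=L-a=20/3):
  R_A = M₀/L = 17/20 kN
  R_B = -M₀/L = -17/20 kN
Load 3 — applied couple M₀=15 kN·m at a=5 m (b=L-a=15):
  R_A = M₀/L = 15/20 = 3/4 kN
  R_B = -M₀/L = -15/20 = -3/4 kN
Load 4 — applied couple M₀=20 kN·m at a=10 m (b=L-a=10):
  R_A = M₀/L = 20/20 = 1 kN
  R_B = -M₀/L = -20/20 = -1 kN
Superposition: R_A = 313/5 kN, R_B = 587/5 kN

R_A = 313/5 kN, R_B = 587/5 kN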